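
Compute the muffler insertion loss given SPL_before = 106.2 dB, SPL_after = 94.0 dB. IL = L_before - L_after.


Insertion loss = SPL without muffler - SPL with muffler
IL = 106.2 - 94.0 = 12.2 dB


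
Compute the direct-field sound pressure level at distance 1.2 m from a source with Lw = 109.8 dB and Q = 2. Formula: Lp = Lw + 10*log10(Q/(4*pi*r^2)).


4*pi*r^2 = 4*pi*1.2^2 = 18.0956 m^2
Q / (4*pi*r^2) = 2 / 18.0956 = 0.110524
Lp = 109.8 + 10*log10(0.110524) = 100.23 dB


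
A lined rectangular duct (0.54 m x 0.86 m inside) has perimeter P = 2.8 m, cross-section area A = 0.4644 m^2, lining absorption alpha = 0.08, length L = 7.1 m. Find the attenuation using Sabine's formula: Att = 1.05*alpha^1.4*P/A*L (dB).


alpha^1.4 = 0.08^1.4 = 0.029129
Attenuation rate = 1.05 * alpha^1.4 * P / A
= 1.05 * 0.029129 * 2.8 / 0.4644 = 0.184408 dB/m
Total Att = 0.184408 * 7.1 = 1.3093 dB


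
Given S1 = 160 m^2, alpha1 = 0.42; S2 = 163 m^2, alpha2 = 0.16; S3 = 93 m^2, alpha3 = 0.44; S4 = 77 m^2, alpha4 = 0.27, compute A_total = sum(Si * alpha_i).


160 * 0.42 = 67.2
163 * 0.16 = 26.08
93 * 0.44 = 40.92
77 * 0.27 = 20.79
A_total = 67.2 + 26.08 + 40.92 + 20.79 = 154.99 m^2


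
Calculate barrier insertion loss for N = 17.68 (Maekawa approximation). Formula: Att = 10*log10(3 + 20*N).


3 + 20*N = 3 + 20*17.68 = 356.6
Att = 10*log10(356.6) = 25.522 dB


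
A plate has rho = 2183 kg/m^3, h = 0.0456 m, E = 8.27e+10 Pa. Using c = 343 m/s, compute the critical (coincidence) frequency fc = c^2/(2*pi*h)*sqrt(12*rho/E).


12*rho/E = 12*2183/8.27e+10 = 3.16759e-07
sqrt(12*rho/E) = sqrt(3.16759e-07) = 0.000562813
c^2/(2*pi*h) = 343^2/(2*pi*0.0456) = 410623
fc = 410623 * 0.000562813 = 231.1 Hz


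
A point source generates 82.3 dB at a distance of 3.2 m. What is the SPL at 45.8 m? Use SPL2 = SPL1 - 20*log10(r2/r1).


r2/r1 = 45.8/3.2 = 14.3125
Correction = 20*log10(14.3125) = 23.1143 dB
SPL2 = 82.3 - 23.1143 = 59.186 dB


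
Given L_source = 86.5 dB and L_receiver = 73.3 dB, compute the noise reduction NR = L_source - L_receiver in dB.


NR = L_source - L_receiver (difference between source and receiving room levels)
NR = 86.5 - 73.3 = 13.2 dB


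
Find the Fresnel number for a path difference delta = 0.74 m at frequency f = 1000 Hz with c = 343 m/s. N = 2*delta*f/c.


N = 2*delta*f/c = 2*delta/lambda, where lambda = c/f
lambda = 343 / 1000 = 0.343 m
N = 2 * 0.74 / 0.343 = 4.3149


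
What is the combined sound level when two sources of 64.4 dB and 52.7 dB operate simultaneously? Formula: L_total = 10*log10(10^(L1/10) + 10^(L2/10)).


10^(64.4/10) = 2.75423e+06
10^(52.7/10) = 186209
Sum = 2.75423e+06 + 186209 = 2.94044e+06
L_total = 10*log10(2.94044e+06) = 64.684 dB


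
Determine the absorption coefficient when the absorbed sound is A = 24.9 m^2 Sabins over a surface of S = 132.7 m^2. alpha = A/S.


Absorption coefficient = absorbed power / incident power
alpha = A / S = 24.9 / 132.7 = 0.18764


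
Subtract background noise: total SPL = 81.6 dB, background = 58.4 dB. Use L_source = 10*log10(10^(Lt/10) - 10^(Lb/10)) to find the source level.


10^(81.6/10) = 1.44544e+08
10^(58.4/10) = 691831
Difference = 1.44544e+08 - 691831 = 1.43852e+08
L_source = 10*log10(1.43852e+08) = 81.579 dB


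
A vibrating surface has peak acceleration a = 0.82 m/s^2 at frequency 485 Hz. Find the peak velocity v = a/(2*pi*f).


omega = 2*pi*f = 2*pi*485 = 3047.34 rad/s
v = a / omega = 0.82 / 3047.34 = 0.00026909 m/s


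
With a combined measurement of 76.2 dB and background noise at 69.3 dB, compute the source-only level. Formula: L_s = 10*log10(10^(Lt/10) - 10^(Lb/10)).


10^(76.2/10) = 4.16869e+07
10^(69.3/10) = 8.51138e+06
Difference = 4.16869e+07 - 8.51138e+06 = 3.31755e+07
L_source = 10*log10(3.31755e+07) = 75.208 dB


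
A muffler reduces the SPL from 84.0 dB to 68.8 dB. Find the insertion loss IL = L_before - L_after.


Insertion loss = SPL without muffler - SPL with muffler
IL = 84.0 - 68.8 = 15.2 dB


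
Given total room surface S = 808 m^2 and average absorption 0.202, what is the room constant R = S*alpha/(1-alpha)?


R = 808 * 0.202 / (1 - 0.202) = 204.53 m^2


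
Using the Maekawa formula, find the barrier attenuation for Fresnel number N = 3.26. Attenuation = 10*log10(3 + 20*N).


3 + 20*N = 3 + 20*3.26 = 68.2
Att = 10*log10(68.2) = 18.338 dB


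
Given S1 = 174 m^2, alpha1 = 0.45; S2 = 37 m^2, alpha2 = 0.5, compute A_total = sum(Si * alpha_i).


174 * 0.45 = 78.3
37 * 0.5 = 18.5
A_total = 78.3 + 18.5 = 96.8 m^2


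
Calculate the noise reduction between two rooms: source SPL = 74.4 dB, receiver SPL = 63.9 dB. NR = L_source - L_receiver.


NR = L_source - L_receiver (difference between source and receiving room levels)
NR = 74.4 - 63.9 = 10.5 dB


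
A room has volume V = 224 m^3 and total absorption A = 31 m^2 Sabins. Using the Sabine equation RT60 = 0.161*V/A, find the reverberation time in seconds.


RT60 = 0.161 * 224 / 31 = 1.1634 s


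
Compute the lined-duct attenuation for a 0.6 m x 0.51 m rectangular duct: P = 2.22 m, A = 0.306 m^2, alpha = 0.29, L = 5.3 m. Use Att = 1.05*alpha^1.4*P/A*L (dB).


alpha^1.4 = 0.29^1.4 = 0.176749
Attenuation rate = 1.05 * alpha^1.4 * P / A
= 1.05 * 0.176749 * 2.22 / 0.306 = 1.34641 dB/m
Total Att = 1.34641 * 5.3 = 7.136 dB


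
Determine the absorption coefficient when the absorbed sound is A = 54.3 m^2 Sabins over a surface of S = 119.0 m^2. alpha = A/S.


Absorption coefficient = absorbed power / incident power
alpha = A / S = 54.3 / 119.0 = 0.4563


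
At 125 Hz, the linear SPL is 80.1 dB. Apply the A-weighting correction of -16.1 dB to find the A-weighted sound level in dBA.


A-weighting table: 125 Hz -> -16.1 dB correction
SPL_A = SPL + correction = 80.1 + (-16.1) = 64 dBA


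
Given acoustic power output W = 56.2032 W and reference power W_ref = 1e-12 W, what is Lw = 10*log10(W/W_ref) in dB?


W / W_ref = 56.2032 / 1e-12 = 5.62032e+13
Lw = 10 * log10(5.62032e+13) = 137.5 dB


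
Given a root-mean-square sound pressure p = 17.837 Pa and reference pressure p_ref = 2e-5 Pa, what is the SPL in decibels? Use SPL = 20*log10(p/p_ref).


p / p_ref = 17.837 / 2e-5 = 891850
SPL = 20 * log10(891850) = 119.01 dB


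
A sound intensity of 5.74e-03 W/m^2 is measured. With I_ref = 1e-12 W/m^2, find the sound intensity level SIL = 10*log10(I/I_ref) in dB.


I / I_ref = 5.74e-03 / 1e-12 = 5.74e+09
SIL = 10 * log10(5.74e+09) = 97.589 dB


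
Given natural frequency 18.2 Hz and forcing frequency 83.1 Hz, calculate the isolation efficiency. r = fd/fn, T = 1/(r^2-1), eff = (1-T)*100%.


r = 83.1 / 18.2 = 4.56593
r^2 - 1 = 4.56593^2 - 1 = 19.8477
T = 1/19.8477 = 0.0503837
Efficiency = (1 - 0.0503837)*100 = 94.962 %


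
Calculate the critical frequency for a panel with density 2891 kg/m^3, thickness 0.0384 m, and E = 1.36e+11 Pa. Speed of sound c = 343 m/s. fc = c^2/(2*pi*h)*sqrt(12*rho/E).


12*rho/E = 12*2891/1.36e+11 = 2.55088e-07
sqrt(12*rho/E) = sqrt(2.55088e-07) = 0.000505062
c^2/(2*pi*h) = 343^2/(2*pi*0.0384) = 487615
fc = 487615 * 0.000505062 = 246.28 Hz


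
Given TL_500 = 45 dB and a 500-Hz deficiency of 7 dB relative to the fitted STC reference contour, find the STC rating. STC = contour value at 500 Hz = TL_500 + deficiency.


By ASTM E413, STC = value of the fitted reference contour at 500 Hz.
Contour value at 500 Hz = TL_500 + deficiency = 45 + 7 = 52
STC = 52


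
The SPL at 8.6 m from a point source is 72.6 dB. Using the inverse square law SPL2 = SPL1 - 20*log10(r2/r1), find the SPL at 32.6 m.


r2/r1 = 32.6/8.6 = 3.7907
Correction = 20*log10(3.7907) = 11.5744 dB
SPL2 = 72.6 - 11.5744 = 61.026 dB


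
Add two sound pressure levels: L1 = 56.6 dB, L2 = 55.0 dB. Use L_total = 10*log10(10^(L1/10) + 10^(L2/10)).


10^(56.6/10) = 457088
10^(55.0/10) = 316228
Sum = 457088 + 316228 = 773316
L_total = 10*log10(773316) = 58.884 dB


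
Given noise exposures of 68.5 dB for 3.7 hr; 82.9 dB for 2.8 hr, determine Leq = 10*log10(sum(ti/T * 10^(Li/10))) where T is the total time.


T_total = 3.7 + 2.8 = 6.5 hr
(3.7/6.5) * 10^(68.5/10) = 4.02985e+06
(2.8/6.5) * 10^(82.9/10) = 8.39933e+07
Sum = 4.02985e+06 + 8.39933e+07 = 8.80232e+07
Leq = 10*log10(8.80232e+07) = 79.446 dB


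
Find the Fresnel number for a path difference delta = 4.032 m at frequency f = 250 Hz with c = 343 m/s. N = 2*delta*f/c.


N = 2*delta*f/c = 2*delta/lambda, where lambda = c/f
lambda = 343 / 250 = 1.372 m
N = 2 * 4.032 / 1.372 = 5.8776


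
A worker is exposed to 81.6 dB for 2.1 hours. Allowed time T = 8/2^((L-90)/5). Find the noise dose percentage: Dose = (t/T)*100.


T_allowed = 8 / 2^((81.6 - 90)/5) = 25.6342 hr
Dose = 2.1 / 25.6342 * 100 = 8.1922 %


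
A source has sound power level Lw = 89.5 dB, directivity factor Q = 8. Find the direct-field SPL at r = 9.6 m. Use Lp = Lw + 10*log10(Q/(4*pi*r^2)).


4*pi*r^2 = 4*pi*9.6^2 = 1158.12 m^2
Q / (4*pi*r^2) = 8 / 1158.12 = 0.00690775
Lp = 89.5 + 10*log10(0.00690775) = 67.893 dB


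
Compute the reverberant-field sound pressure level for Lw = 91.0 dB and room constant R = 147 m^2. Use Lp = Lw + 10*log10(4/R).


4/R = 4/147 = 0.0272109
Lp = 91.0 + 10*log10(0.0272109) = 75.347 dB


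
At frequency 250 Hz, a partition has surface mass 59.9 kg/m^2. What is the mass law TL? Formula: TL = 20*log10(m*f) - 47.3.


m * f = 59.9 * 250 = 14975
20*log10(14975) = 83.5073 dB
TL = 83.5073 - 47.3 = 36.207 dB


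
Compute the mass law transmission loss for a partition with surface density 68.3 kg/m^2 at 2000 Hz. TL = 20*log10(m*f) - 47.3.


m * f = 68.3 * 2000 = 136600
20*log10(136600) = 102.709 dB
TL = 102.709 - 47.3 = 55.409 dB


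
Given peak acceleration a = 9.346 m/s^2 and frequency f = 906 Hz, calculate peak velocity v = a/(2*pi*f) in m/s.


omega = 2*pi*f = 2*pi*906 = 5692.57 rad/s
v = a / omega = 9.346 / 5692.57 = 0.0016418 m/s


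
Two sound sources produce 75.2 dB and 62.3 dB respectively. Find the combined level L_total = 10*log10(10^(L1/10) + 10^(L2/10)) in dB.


10^(75.2/10) = 3.31131e+07
10^(62.3/10) = 1.69824e+06
Sum = 3.31131e+07 + 1.69824e+06 = 3.48113e+07
L_total = 10*log10(3.48113e+07) = 75.417 dB


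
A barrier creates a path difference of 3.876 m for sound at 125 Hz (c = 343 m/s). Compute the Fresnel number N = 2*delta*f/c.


N = 2*delta*f/c = 2*delta/lambda, where lambda = c/f
lambda = 343 / 125 = 2.744 m
N = 2 * 3.876 / 2.744 = 2.8251


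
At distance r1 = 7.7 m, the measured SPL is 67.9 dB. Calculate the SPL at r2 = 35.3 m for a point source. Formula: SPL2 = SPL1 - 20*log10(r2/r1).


r2/r1 = 35.3/7.7 = 4.58442
Correction = 20*log10(4.58442) = 13.2257 dB
SPL2 = 67.9 - 13.2257 = 54.674 dB


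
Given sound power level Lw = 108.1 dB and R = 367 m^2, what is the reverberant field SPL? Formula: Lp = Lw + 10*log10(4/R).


4/R = 4/367 = 0.0108992
Lp = 108.1 + 10*log10(0.0108992) = 88.474 dB


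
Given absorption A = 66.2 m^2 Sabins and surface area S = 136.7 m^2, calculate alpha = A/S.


Absorption coefficient = absorbed power / incident power
alpha = A / S = 66.2 / 136.7 = 0.48427


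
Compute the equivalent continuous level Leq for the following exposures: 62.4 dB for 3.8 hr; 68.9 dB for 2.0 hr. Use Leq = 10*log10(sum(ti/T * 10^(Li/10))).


T_total = 3.8 + 2.0 = 5.8 hr
(3.8/5.8) * 10^(62.4/10) = 1.13856e+06
(2.0/5.8) * 10^(68.9/10) = 2.67671e+06
Sum = 1.13856e+06 + 2.67671e+06 = 3.81527e+06
Leq = 10*log10(3.81527e+06) = 65.815 dB


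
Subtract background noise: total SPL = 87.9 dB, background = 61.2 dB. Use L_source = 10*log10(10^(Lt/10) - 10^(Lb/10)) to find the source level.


10^(87.9/10) = 6.16595e+08
10^(61.2/10) = 1.31826e+06
Difference = 6.16595e+08 - 1.31826e+06 = 6.15277e+08
L_source = 10*log10(6.15277e+08) = 87.891 dB


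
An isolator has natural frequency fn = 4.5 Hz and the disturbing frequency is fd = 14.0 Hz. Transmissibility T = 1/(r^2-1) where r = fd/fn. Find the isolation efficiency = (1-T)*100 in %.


r = 14.0 / 4.5 = 3.11111
r^2 - 1 = 3.11111^2 - 1 = 8.67901
T = 1/8.67901 = 0.115221
Efficiency = (1 - 0.115221)*100 = 88.478 %


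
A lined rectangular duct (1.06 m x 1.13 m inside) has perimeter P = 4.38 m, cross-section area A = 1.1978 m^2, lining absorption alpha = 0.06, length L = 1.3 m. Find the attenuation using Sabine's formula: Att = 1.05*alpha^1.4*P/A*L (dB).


alpha^1.4 = 0.06^1.4 = 0.0194721
Attenuation rate = 1.05 * alpha^1.4 * P / A
= 1.05 * 0.0194721 * 4.38 / 1.1978 = 0.0747639 dB/m
Total Att = 0.0747639 * 1.3 = 0.097193 dB


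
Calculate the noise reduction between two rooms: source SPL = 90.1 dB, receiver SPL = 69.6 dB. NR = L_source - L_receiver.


NR = L_source - L_receiver (difference between source and receiving room levels)
NR = 90.1 - 69.6 = 20.5 dB


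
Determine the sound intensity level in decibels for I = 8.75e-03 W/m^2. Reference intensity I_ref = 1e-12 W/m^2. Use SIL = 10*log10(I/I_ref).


I / I_ref = 8.75e-03 / 1e-12 = 8.75e+09
SIL = 10 * log10(8.75e+09) = 99.42 dB


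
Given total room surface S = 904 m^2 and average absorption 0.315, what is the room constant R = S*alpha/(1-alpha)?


R = 904 * 0.315 / (1 - 0.315) = 415.71 m^2


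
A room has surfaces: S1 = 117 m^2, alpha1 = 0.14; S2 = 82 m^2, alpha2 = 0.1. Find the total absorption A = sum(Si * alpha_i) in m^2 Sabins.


117 * 0.14 = 16.38
82 * 0.1 = 8.2
A_total = 16.38 + 8.2 = 24.58 m^2


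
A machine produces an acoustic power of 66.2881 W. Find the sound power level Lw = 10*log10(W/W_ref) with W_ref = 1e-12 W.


W / W_ref = 66.2881 / 1e-12 = 6.62881e+13
Lw = 10 * log10(6.62881e+13) = 138.21 dB


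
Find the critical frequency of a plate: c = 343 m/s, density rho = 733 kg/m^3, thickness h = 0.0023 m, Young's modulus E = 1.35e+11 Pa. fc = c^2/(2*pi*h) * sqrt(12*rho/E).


12*rho/E = 12*733/1.35e+11 = 6.51556e-08
sqrt(12*rho/E) = sqrt(6.51556e-08) = 0.000255256
c^2/(2*pi*h) = 343^2/(2*pi*0.0023) = 8.14105e+06
fc = 8.14105e+06 * 0.000255256 = 2078.1 Hz


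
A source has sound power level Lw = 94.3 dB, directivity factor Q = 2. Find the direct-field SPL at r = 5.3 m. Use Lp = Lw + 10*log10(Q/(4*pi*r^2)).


4*pi*r^2 = 4*pi*5.3^2 = 352.989 m^2
Q / (4*pi*r^2) = 2 / 352.989 = 0.0056659
Lp = 94.3 + 10*log10(0.0056659) = 71.833 dB


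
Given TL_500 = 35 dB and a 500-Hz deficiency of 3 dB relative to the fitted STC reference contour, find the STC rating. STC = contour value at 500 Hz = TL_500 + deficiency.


By ASTM E413, STC = value of the fitted reference contour at 500 Hz.
Contour value at 500 Hz = TL_500 + deficiency = 35 + 3 = 38
STC = 38


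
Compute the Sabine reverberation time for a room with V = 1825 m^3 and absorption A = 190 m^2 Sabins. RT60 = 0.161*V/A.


RT60 = 0.161 * 1825 / 190 = 1.5464 s


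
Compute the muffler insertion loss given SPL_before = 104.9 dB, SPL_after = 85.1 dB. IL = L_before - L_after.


Insertion loss = SPL without muffler - SPL with muffler
IL = 104.9 - 85.1 = 19.8 dB


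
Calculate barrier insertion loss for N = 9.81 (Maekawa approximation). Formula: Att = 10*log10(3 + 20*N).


3 + 20*N = 3 + 20*9.81 = 199.2
Att = 10*log10(199.2) = 22.993 dB


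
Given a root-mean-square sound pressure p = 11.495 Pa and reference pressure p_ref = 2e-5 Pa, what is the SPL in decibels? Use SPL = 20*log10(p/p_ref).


p / p_ref = 11.495 / 2e-5 = 574750
SPL = 20 * log10(574750) = 115.19 dB


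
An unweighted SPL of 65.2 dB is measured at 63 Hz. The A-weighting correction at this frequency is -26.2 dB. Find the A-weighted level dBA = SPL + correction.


A-weighting table: 63 Hz -> -26.2 dB correction
SPL_A = SPL + correction = 65.2 + (-26.2) = 39 dBA


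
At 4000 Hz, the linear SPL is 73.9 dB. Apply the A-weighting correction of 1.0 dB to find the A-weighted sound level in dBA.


A-weighting table: 4000 Hz -> 1.0 dB correction
SPL_A = SPL + correction = 73.9 + (1.0) = 74.9 dBA


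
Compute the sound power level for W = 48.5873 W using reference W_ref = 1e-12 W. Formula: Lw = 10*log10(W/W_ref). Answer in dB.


W / W_ref = 48.5873 / 1e-12 = 4.85873e+13
Lw = 10 * log10(4.85873e+13) = 136.87 dB


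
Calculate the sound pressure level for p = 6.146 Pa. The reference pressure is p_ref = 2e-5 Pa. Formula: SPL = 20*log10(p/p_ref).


p / p_ref = 6.146 / 2e-5 = 307300
SPL = 20 * log10(307300) = 109.75 dB


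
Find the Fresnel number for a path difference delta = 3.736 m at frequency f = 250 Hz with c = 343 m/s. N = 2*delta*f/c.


N = 2*delta*f/c = 2*delta/lambda, where lambda = c/f
lambda = 343 / 250 = 1.372 m
N = 2 * 3.736 / 1.372 = 5.4461


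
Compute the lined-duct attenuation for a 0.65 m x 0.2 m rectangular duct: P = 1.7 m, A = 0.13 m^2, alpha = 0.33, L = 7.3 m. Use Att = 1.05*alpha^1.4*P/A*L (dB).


alpha^1.4 = 0.33^1.4 = 0.211797
Attenuation rate = 1.05 * alpha^1.4 * P / A
= 1.05 * 0.211797 * 1.7 / 0.13 = 2.90814 dB/m
Total Att = 2.90814 * 7.3 = 21.229 dB


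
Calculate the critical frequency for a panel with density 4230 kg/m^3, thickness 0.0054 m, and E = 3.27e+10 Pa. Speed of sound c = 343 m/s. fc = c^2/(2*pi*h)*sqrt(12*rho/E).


12*rho/E = 12*4230/3.27e+10 = 1.55229e-06
sqrt(12*rho/E) = sqrt(1.55229e-06) = 0.00124591
c^2/(2*pi*h) = 343^2/(2*pi*0.0054) = 3.46749e+06
fc = 3.46749e+06 * 0.00124591 = 4320.2 Hz


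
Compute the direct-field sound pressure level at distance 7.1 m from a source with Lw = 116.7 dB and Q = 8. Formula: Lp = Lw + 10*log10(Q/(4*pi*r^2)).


4*pi*r^2 = 4*pi*7.1^2 = 633.471 m^2
Q / (4*pi*r^2) = 8 / 633.471 = 0.0126288
Lp = 116.7 + 10*log10(0.0126288) = 97.714 dB


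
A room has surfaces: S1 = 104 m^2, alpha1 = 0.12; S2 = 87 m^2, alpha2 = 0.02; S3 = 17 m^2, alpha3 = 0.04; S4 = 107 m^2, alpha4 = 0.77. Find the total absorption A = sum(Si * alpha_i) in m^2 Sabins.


104 * 0.12 = 12.48
87 * 0.02 = 1.74
17 * 0.04 = 0.68
107 * 0.77 = 82.39
A_total = 12.48 + 1.74 + 0.68 + 82.39 = 97.29 m^2


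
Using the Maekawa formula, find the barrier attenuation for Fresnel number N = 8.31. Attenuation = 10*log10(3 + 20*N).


3 + 20*N = 3 + 20*8.31 = 169.2
Att = 10*log10(169.2) = 22.284 dB


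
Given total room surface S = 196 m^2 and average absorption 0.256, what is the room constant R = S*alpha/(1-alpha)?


R = 196 * 0.256 / (1 - 0.256) = 67.441 m^2


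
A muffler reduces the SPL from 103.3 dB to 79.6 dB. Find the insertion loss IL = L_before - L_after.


Insertion loss = SPL without muffler - SPL with muffler
IL = 103.3 - 79.6 = 23.7 dB


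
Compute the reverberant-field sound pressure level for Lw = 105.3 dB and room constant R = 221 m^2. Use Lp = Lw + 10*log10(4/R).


4/R = 4/221 = 0.0180995
Lp = 105.3 + 10*log10(0.0180995) = 87.877 dB


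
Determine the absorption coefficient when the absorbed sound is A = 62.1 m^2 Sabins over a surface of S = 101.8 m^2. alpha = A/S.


Absorption coefficient = absorbed power / incident power
alpha = A / S = 62.1 / 101.8 = 0.61002


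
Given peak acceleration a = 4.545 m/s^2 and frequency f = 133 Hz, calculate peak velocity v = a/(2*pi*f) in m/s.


omega = 2*pi*f = 2*pi*133 = 835.664 rad/s
v = a / omega = 4.545 / 835.664 = 0.0054388 m/s


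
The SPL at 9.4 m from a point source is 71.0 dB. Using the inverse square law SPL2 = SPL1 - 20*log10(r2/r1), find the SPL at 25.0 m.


r2/r1 = 25.0/9.4 = 2.65957
Correction = 20*log10(2.65957) = 8.49623 dB
SPL2 = 71.0 - 8.49623 = 62.504 dB


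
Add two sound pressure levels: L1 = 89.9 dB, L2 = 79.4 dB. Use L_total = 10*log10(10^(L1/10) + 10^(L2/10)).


10^(89.9/10) = 9.77237e+08
10^(79.4/10) = 8.70964e+07
Sum = 9.77237e+08 + 8.70964e+07 = 1.06433e+09
L_total = 10*log10(1.06433e+09) = 90.271 dB


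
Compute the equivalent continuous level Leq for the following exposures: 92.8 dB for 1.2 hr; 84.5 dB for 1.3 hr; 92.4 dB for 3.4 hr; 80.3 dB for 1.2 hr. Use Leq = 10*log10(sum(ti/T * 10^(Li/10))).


T_total = 1.2 + 1.3 + 3.4 + 1.2 = 7.1 hr
(1.2/7.1) * 10^(92.8/10) = 3.2205e+08
(1.3/7.1) * 10^(84.5/10) = 5.16042e+07
(3.4/7.1) * 10^(92.4/10) = 8.32186e+08
(1.2/7.1) * 10^(80.3/10) = 1.81102e+07
Sum = 3.2205e+08 + 5.16042e+07 + 8.32186e+08 + 1.81102e+07 = 1.22395e+09
Leq = 10*log10(1.22395e+09) = 90.878 dB


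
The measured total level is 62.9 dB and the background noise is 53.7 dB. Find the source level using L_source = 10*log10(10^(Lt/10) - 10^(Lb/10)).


10^(62.9/10) = 1.94984e+06
10^(53.7/10) = 234423
Difference = 1.94984e+06 - 234423 = 1.71542e+06
L_source = 10*log10(1.71542e+06) = 62.344 dB


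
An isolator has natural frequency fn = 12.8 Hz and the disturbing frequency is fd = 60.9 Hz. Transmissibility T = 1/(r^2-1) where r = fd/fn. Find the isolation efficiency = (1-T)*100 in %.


r = 60.9 / 12.8 = 4.75781
r^2 - 1 = 4.75781^2 - 1 = 21.6368
T = 1/21.6368 = 0.0462176
Efficiency = (1 - 0.0462176)*100 = 95.378 %


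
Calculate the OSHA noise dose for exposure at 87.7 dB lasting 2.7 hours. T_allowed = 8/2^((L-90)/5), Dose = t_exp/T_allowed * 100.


T_allowed = 8 / 2^((87.7 - 90)/5) = 11.0043 hr
Dose = 2.7 / 11.0043 * 100 = 24.536 %


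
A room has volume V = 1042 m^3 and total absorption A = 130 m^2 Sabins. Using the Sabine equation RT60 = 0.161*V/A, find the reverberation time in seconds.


RT60 = 0.161 * 1042 / 130 = 1.2905 s


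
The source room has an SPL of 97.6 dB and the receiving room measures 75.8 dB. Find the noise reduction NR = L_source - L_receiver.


NR = L_source - L_receiver (difference between source and receiving room levels)
NR = 97.6 - 75.8 = 21.8 dB


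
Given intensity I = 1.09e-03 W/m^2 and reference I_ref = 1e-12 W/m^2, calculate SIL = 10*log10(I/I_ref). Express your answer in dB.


I / I_ref = 1.09e-03 / 1e-12 = 1.09e+09
SIL = 10 * log10(1.09e+09) = 90.374 dB


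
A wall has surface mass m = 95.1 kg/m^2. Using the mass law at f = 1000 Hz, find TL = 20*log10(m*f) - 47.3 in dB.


m * f = 95.1 * 1000 = 95100
20*log10(95100) = 99.5636 dB
TL = 99.5636 - 47.3 = 52.264 dB


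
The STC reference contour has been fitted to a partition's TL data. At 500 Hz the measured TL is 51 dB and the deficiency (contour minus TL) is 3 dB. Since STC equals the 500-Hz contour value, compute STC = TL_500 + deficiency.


By ASTM E413, STC = value of the fitted reference contour at 500 Hz.
Contour value at 500 Hz = TL_500 + deficiency = 51 + 3 = 54
STC = 54


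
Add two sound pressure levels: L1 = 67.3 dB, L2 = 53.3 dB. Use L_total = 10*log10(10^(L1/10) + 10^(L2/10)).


10^(67.3/10) = 5.37032e+06
10^(53.3/10) = 213796
Sum = 5.37032e+06 + 213796 = 5.58412e+06
L_total = 10*log10(5.58412e+06) = 67.47 dB


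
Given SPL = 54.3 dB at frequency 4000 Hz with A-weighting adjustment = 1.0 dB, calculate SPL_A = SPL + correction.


A-weighting table: 4000 Hz -> 1.0 dB correction
SPL_A = SPL + correction = 54.3 + (1.0) = 55.3 dBA


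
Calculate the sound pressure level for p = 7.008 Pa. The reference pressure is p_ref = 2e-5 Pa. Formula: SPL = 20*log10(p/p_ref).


p / p_ref = 7.008 / 2e-5 = 350400
SPL = 20 * log10(350400) = 110.89 dB


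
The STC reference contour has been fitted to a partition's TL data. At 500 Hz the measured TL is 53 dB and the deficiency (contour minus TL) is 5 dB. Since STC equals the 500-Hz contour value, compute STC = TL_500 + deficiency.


By ASTM E413, STC = value of the fitted reference contour at 500 Hz.
Contour value at 500 Hz = TL_500 + deficiency = 53 + 5 = 58
STC = 58


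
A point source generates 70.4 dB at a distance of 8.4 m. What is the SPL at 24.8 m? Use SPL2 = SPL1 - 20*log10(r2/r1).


r2/r1 = 24.8/8.4 = 2.95238
Correction = 20*log10(2.95238) = 9.40345 dB
SPL2 = 70.4 - 9.40345 = 60.997 dB


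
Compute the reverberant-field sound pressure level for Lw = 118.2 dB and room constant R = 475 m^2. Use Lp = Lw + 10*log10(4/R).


4/R = 4/475 = 0.00842105
Lp = 118.2 + 10*log10(0.00842105) = 97.454 dB


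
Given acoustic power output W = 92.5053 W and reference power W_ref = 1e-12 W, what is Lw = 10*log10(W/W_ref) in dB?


W / W_ref = 92.5053 / 1e-12 = 9.25053e+13
Lw = 10 * log10(9.25053e+13) = 139.66 dB


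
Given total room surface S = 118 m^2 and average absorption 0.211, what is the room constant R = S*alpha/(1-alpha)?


R = 118 * 0.211 / (1 - 0.211) = 31.556 m^2


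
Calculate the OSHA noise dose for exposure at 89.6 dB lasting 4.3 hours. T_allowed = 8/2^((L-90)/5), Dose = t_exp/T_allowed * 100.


T_allowed = 8 / 2^((89.6 - 90)/5) = 8.45614 hr
Dose = 4.3 / 8.45614 * 100 = 50.851 %


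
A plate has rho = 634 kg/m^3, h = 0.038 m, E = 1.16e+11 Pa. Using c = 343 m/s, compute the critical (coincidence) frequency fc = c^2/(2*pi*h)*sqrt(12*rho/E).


12*rho/E = 12*634/1.16e+11 = 6.55862e-08
sqrt(12*rho/E) = sqrt(6.55862e-08) = 0.000256098
c^2/(2*pi*h) = 343^2/(2*pi*0.038) = 492748
fc = 492748 * 0.000256098 = 126.19 Hz


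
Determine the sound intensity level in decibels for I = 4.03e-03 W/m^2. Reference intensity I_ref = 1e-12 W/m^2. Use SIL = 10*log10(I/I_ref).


I / I_ref = 4.03e-03 / 1e-12 = 4.03e+09
SIL = 10 * log10(4.03e+09) = 96.053 dB


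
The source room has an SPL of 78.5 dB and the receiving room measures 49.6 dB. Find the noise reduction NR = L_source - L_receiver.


NR = L_source - L_receiver (difference between source and receiving room levels)
NR = 78.5 - 49.6 = 28.9 dB


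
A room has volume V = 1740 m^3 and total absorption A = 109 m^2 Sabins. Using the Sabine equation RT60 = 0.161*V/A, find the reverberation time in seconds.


RT60 = 0.161 * 1740 / 109 = 2.5701 s


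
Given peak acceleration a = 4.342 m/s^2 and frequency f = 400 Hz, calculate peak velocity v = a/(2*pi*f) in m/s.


omega = 2*pi*f = 2*pi*400 = 2513.27 rad/s
v = a / omega = 4.342 / 2513.27 = 0.0017276 m/s


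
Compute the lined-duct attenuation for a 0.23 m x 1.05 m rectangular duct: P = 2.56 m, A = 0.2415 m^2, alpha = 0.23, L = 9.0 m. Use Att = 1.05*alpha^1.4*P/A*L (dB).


alpha^1.4 = 0.23^1.4 = 0.127767
Attenuation rate = 1.05 * alpha^1.4 * P / A
= 1.05 * 0.127767 * 2.56 / 0.2415 = 1.4221 dB/m
Total Att = 1.4221 * 9.0 = 12.799 dB


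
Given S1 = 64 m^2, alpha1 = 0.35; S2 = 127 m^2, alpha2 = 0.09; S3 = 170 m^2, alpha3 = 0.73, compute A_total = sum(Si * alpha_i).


64 * 0.35 = 22.4
127 * 0.09 = 11.43
170 * 0.73 = 124.1
A_total = 22.4 + 11.43 + 124.1 = 157.93 m^2


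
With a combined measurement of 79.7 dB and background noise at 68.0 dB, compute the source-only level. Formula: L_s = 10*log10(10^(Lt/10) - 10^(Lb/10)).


10^(79.7/10) = 9.33254e+07
10^(68.0/10) = 6.30957e+06
Difference = 9.33254e+07 - 6.30957e+06 = 8.70158e+07
L_source = 10*log10(8.70158e+07) = 79.396 dB


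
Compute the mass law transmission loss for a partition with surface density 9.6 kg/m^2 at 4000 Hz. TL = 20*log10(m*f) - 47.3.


m * f = 9.6 * 4000 = 38400
20*log10(38400) = 91.6866 dB
TL = 91.6866 - 47.3 = 44.387 dB


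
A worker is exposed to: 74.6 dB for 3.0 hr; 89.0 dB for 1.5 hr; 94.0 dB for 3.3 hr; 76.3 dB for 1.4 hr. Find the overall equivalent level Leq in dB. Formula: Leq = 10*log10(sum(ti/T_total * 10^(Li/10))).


T_total = 3.0 + 1.5 + 3.3 + 1.4 = 9.2 hr
(3.0/9.2) * 10^(74.6/10) = 9.40445e+06
(1.5/9.2) * 10^(89.0/10) = 1.2951e+08
(3.3/9.2) * 10^(94.0/10) = 9.01003e+08
(1.4/9.2) * 10^(76.3/10) = 6.49143e+06
Sum = 9.40445e+06 + 1.2951e+08 + 9.01003e+08 + 6.49143e+06 = 1.04641e+09
Leq = 10*log10(1.04641e+09) = 90.197 dB


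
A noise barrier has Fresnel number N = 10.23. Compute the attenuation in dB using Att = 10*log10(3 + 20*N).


3 + 20*N = 3 + 20*10.23 = 207.6
Att = 10*log10(207.6) = 23.172 dB


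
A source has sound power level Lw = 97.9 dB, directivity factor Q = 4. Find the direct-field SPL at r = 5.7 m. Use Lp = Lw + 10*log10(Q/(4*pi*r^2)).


4*pi*r^2 = 4*pi*5.7^2 = 408.281 m^2
Q / (4*pi*r^2) = 4 / 408.281 = 0.00979717
Lp = 97.9 + 10*log10(0.00979717) = 77.811 dB


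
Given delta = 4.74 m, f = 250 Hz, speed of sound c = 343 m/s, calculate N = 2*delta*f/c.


N = 2*delta*f/c = 2*delta/lambda, where lambda = c/f
lambda = 343 / 250 = 1.372 m
N = 2 * 4.74 / 1.372 = 6.9096


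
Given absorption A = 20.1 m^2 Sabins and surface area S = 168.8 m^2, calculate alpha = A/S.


Absorption coefficient = absorbed power / incident power
alpha = A / S = 20.1 / 168.8 = 0.11908


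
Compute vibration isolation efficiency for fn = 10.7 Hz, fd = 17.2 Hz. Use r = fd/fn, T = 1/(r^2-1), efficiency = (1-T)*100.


r = 17.2 / 10.7 = 1.60748
r^2 - 1 = 1.60748^2 - 1 = 1.58399
T = 1/1.58399 = 0.631317
Efficiency = (1 - 0.631317)*100 = 36.868 %


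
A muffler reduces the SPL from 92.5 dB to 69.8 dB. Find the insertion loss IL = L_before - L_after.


Insertion loss = SPL without muffler - SPL with muffler
IL = 92.5 - 69.8 = 22.7 dB


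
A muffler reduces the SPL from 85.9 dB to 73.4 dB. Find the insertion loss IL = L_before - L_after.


Insertion loss = SPL without muffler - SPL with muffler
IL = 85.9 - 73.4 = 12.5 dB


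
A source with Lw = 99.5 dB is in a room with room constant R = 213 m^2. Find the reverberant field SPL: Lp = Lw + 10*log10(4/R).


4/R = 4/213 = 0.0187793
Lp = 99.5 + 10*log10(0.0187793) = 82.237 dB


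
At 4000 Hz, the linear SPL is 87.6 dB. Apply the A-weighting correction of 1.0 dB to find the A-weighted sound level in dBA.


A-weighting table: 4000 Hz -> 1.0 dB correction
SPL_A = SPL + correction = 87.6 + (1.0) = 88.6 dBA


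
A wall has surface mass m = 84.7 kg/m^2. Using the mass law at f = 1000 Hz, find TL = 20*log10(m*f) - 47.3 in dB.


m * f = 84.7 * 1000 = 84700
20*log10(84700) = 98.5577 dB
TL = 98.5577 - 47.3 = 51.258 dB


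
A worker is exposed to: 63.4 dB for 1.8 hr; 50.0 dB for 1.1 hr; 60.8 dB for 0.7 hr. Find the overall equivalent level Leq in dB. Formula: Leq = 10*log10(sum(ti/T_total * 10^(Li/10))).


T_total = 1.8 + 1.1 + 0.7 = 3.6 hr
(1.8/3.6) * 10^(63.4/10) = 1.09388e+06
(1.1/3.6) * 10^(50.0/10) = 30555.6
(0.7/3.6) * 10^(60.8/10) = 233774
Sum = 1.09388e+06 + 30555.6 + 233774 = 1.35821e+06
Leq = 10*log10(1.35821e+06) = 61.33 dB


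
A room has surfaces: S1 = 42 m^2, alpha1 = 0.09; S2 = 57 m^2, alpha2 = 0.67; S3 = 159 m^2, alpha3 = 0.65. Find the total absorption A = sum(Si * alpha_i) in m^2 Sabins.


42 * 0.09 = 3.78
57 * 0.67 = 38.19
159 * 0.65 = 103.35
A_total = 3.78 + 38.19 + 103.35 = 145.32 m^2


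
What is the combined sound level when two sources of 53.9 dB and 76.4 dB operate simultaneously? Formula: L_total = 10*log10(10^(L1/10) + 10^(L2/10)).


10^(53.9/10) = 245471
10^(76.4/10) = 4.36516e+07
Sum = 245471 + 4.36516e+07 = 4.38971e+07
L_total = 10*log10(4.38971e+07) = 76.424 dB


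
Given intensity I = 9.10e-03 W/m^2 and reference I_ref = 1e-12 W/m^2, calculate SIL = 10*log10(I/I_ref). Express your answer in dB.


I / I_ref = 9.10e-03 / 1e-12 = 9.1e+09
SIL = 10 * log10(9.1e+09) = 99.59 dB


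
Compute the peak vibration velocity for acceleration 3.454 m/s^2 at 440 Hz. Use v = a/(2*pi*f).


omega = 2*pi*f = 2*pi*440 = 2764.6 rad/s
v = a / omega = 3.454 / 2764.6 = 0.0012494 m/s


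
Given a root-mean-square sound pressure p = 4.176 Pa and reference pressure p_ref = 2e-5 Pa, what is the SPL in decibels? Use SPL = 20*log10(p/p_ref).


p / p_ref = 4.176 / 2e-5 = 208800
SPL = 20 * log10(208800) = 106.39 dB


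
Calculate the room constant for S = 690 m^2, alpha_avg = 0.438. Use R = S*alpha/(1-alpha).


R = 690 * 0.438 / (1 - 0.438) = 537.76 m^2


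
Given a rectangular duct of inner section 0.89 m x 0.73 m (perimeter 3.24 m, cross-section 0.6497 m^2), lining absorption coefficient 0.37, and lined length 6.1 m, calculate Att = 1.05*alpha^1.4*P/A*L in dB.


alpha^1.4 = 0.37^1.4 = 0.248589
Attenuation rate = 1.05 * alpha^1.4 * P / A
= 1.05 * 0.248589 * 3.24 / 0.6497 = 1.30168 dB/m
Total Att = 1.30168 * 6.1 = 7.9402 dB


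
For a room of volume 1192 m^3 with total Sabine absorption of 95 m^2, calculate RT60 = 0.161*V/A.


RT60 = 0.161 * 1192 / 95 = 2.0201 s


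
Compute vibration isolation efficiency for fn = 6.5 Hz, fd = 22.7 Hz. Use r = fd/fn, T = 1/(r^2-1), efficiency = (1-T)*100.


r = 22.7 / 6.5 = 3.49231
r^2 - 1 = 3.49231^2 - 1 = 11.1962
T = 1/11.1962 = 0.089316
Efficiency = (1 - 0.089316)*100 = 91.068 %


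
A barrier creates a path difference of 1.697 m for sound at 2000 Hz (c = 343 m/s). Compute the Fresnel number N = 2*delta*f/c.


N = 2*delta*f/c = 2*delta/lambda, where lambda = c/f
lambda = 343 / 2000 = 0.1715 m
N = 2 * 1.697 / 0.1715 = 19.79


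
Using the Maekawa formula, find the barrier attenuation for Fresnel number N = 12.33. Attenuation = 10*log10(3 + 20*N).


3 + 20*N = 3 + 20*12.33 = 249.6
Att = 10*log10(249.6) = 23.972 dB


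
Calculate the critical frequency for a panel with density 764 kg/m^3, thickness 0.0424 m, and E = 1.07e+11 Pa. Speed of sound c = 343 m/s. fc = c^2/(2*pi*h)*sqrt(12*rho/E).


12*rho/E = 12*764/1.07e+11 = 8.56822e-08
sqrt(12*rho/E) = sqrt(8.56822e-08) = 0.000292715
c^2/(2*pi*h) = 343^2/(2*pi*0.0424) = 441614
fc = 441614 * 0.000292715 = 129.27 Hz


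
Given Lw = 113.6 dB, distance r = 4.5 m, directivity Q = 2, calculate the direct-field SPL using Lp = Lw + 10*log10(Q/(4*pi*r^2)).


4*pi*r^2 = 4*pi*4.5^2 = 254.469 m^2
Q / (4*pi*r^2) = 2 / 254.469 = 0.0078595
Lp = 113.6 + 10*log10(0.0078595) = 92.554 dB


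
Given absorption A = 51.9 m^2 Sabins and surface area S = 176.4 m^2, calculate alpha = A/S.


Absorption coefficient = absorbed power / incident power
alpha = A / S = 51.9 / 176.4 = 0.29422


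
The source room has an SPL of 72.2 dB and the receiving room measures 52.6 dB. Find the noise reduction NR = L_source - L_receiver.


NR = L_source - L_receiver (difference between source and receiving room levels)
NR = 72.2 - 52.6 = 19.6 dB


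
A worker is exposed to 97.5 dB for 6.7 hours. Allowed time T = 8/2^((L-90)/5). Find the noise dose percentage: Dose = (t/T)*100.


T_allowed = 8 / 2^((97.5 - 90)/5) = 2.82843 hr
Dose = 6.7 / 2.82843 * 100 = 236.88 %


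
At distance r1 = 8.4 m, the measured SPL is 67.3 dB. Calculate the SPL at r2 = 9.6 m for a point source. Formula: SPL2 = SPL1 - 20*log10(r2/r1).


r2/r1 = 9.6/8.4 = 1.14286
Correction = 20*log10(1.14286) = 1.15986 dB
SPL2 = 67.3 - 1.15986 = 66.14 dB


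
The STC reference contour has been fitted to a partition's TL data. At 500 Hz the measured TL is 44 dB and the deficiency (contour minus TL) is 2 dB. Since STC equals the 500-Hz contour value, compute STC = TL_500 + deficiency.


By ASTM E413, STC = value of the fitted reference contour at 500 Hz.
Contour value at 500 Hz = TL_500 + deficiency = 44 + 2 = 46
STC = 46


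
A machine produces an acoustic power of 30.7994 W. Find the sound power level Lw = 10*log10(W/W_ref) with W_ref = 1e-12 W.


W / W_ref = 30.7994 / 1e-12 = 3.07994e+13
Lw = 10 * log10(3.07994e+13) = 134.89 dB


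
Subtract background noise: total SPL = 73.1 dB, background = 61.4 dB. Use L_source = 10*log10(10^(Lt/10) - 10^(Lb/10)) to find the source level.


10^(73.1/10) = 2.04174e+07
10^(61.4/10) = 1.38038e+06
Difference = 2.04174e+07 - 1.38038e+06 = 1.9037e+07
L_source = 10*log10(1.9037e+07) = 72.796 dB


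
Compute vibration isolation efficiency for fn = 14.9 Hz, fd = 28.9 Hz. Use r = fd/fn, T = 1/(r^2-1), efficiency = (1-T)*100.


r = 28.9 / 14.9 = 1.9396
r^2 - 1 = 1.9396^2 - 1 = 2.76205
T = 1/2.76205 = 0.36205
Efficiency = (1 - 0.36205)*100 = 63.795 %


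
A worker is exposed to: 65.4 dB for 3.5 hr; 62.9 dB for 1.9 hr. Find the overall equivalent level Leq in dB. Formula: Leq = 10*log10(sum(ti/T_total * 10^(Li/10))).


T_total = 3.5 + 1.9 = 5.4 hr
(3.5/5.4) * 10^(65.4/10) = 2.24737e+06
(1.9/5.4) * 10^(62.9/10) = 686056
Sum = 2.24737e+06 + 686056 = 2.93343e+06
Leq = 10*log10(2.93343e+06) = 64.674 dB


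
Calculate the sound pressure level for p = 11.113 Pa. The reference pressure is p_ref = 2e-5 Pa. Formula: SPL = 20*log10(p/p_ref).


p / p_ref = 11.113 / 2e-5 = 555650
SPL = 20 * log10(555650) = 114.9 dB


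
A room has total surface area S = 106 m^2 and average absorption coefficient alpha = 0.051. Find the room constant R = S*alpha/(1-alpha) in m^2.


R = 106 * 0.051 / (1 - 0.051) = 5.6965 m^2


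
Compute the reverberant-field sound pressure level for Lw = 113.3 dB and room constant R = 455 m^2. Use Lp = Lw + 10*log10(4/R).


4/R = 4/455 = 0.00879121
Lp = 113.3 + 10*log10(0.00879121) = 92.74 dB


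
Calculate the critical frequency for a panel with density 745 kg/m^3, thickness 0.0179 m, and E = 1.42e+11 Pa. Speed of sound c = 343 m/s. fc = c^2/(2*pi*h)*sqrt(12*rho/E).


12*rho/E = 12*745/1.42e+11 = 6.29577e-08
sqrt(12*rho/E) = sqrt(6.29577e-08) = 0.000250914
c^2/(2*pi*h) = 343^2/(2*pi*0.0179) = 1.04606e+06
fc = 1.04606e+06 * 0.000250914 = 262.47 Hz


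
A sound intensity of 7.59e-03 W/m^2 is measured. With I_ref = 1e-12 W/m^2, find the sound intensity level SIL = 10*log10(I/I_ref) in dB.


I / I_ref = 7.59e-03 / 1e-12 = 7.59e+09
SIL = 10 * log10(7.59e+09) = 98.802 dB


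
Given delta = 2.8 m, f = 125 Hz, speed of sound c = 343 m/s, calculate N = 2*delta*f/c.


N = 2*delta*f/c = 2*delta/lambda, where lambda = c/f
lambda = 343 / 125 = 2.744 m
N = 2 * 2.8 / 2.744 = 2.0408


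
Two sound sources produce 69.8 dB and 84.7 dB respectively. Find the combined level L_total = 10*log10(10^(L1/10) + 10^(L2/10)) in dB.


10^(69.8/10) = 9.54993e+06
10^(84.7/10) = 2.95121e+08
Sum = 9.54993e+06 + 2.95121e+08 = 3.04671e+08
L_total = 10*log10(3.04671e+08) = 84.838 dB


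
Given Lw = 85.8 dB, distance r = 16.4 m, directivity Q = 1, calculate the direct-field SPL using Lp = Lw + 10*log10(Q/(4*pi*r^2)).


4*pi*r^2 = 4*pi*16.4^2 = 3379.85 m^2
Q / (4*pi*r^2) = 1 / 3379.85 = 0.000295871
Lp = 85.8 + 10*log10(0.000295871) = 50.511 dB


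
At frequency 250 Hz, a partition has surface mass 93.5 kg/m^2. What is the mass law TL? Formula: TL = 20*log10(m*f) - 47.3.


m * f = 93.5 * 250 = 23375
20*log10(23375) = 87.375 dB
TL = 87.375 - 47.3 = 40.075 dB


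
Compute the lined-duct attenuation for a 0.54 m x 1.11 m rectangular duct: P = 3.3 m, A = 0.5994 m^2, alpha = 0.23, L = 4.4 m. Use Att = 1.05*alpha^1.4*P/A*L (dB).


alpha^1.4 = 0.23^1.4 = 0.127767
Attenuation rate = 1.05 * alpha^1.4 * P / A
= 1.05 * 0.127767 * 3.3 / 0.5994 = 0.738593 dB/m
Total Att = 0.738593 * 4.4 = 3.2498 dB


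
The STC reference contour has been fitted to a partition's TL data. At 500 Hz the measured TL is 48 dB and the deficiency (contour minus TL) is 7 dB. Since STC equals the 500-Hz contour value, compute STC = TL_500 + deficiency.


By ASTM E413, STC = value of the fitted reference contour at 500 Hz.
Contour value at 500 Hz = TL_500 + deficiency = 48 + 7 = 55
STC = 55


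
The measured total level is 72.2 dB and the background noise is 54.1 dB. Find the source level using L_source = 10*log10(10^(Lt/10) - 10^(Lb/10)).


10^(72.2/10) = 1.65959e+07
10^(54.1/10) = 257040
Difference = 1.65959e+07 - 257040 = 1.63389e+07
L_source = 10*log10(1.63389e+07) = 72.132 dB


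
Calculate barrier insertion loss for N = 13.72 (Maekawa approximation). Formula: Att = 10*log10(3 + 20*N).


3 + 20*N = 3 + 20*13.72 = 277.4
Att = 10*log10(277.4) = 24.431 dB


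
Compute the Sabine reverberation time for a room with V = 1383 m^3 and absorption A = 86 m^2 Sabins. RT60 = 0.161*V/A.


RT60 = 0.161 * 1383 / 86 = 2.5891 s


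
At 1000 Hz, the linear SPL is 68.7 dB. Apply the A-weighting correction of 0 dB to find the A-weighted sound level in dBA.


A-weighting table: 1000 Hz -> 0 dB correction
SPL_A = SPL + correction = 68.7 + (0) = 68.7 dBA


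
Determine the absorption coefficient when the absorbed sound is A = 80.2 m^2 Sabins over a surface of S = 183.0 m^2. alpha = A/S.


Absorption coefficient = absorbed power / incident power
alpha = A / S = 80.2 / 183.0 = 0.43825


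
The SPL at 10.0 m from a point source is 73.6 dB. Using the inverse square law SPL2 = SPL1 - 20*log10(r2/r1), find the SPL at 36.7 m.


r2/r1 = 36.7/10.0 = 3.67
Correction = 20*log10(3.67) = 11.2933 dB
SPL2 = 73.6 - 11.2933 = 62.307 dB
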